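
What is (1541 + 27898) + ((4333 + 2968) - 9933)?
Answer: 26807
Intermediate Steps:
(1541 + 27898) + ((4333 + 2968) - 9933) = 29439 + (7301 - 9933) = 29439 - 2632 = 26807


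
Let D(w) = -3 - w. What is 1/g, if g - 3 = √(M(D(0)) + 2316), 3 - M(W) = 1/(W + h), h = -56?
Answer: -177/136291 + √8072498/136291 ≈ 0.019548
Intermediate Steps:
M(W) = 3 - 1/(-56 + W) (M(W) = 3 - 1/(W - 56) = 3 - 1/(-56 + W))
g = 3 + √8072498/59 (g = 3 + √((-169 + 3*(-3 - 1*0))/(-56 + (-3 - 1*0)) + 2316) = 3 + √((-169 + 3*(-3 + 0))/(-56 + (-3 + 0)) + 2316) = 3 + √((-169 + 3*(-3))/(-56 - 3) + 2316) = 3 + √((-169 - 9)/(-59) + 2316) = 3 + √(-1/59*(-178) + 2316) = 3 + √(178/59 + 2316) = 3 + √(136822/59) = 3 + √8072498/59 ≈ 51.156)
1/g = 1/(3 + √8072498/59)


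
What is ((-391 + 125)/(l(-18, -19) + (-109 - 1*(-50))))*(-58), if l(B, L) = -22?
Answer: -15428/81 ≈ -190.47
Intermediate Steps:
((-391 + 125)/(l(-18, -19) + (-109 - 1*(-50))))*(-58) = ((-391 + 125)/(-22 + (-109 - 1*(-50))))*(-58) = -266/(-22 + (-109 + 50))*(-58) = -266/(-22 - 59)*(-58) = -266/(-81)*(-58) = -266*(-1/81)*(-58) = (266/81)*(-58) = -15428/81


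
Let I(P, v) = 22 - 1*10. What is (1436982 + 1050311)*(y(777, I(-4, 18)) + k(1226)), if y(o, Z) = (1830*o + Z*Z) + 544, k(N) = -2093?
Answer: 3533212142965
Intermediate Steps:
I(P, v) = 12 (I(P, v) = 22 - 10 = 12)
y(o, Z) = 544 + Z² + 1830*o (y(o, Z) = (1830*o + Z²) + 544 = (Z² + 1830*o) + 544 = 544 + Z² + 1830*o)
(1436982 + 1050311)*(y(777, I(-4, 18)) + k(1226)) = (1436982 + 1050311)*((544 + 12² + 1830*777) - 2093) = 2487293*((544 + 144 + 1421910) - 2093) = 2487293*(1422598 - 2093) = 2487293*1420505 = 3533212142965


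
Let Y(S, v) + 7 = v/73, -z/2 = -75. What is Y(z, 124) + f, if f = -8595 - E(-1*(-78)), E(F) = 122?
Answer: -636728/73 ≈ -8722.3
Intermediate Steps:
z = 150 (z = -2*(-75) = 150)
Y(S, v) = -7 + v/73
f = -8717 (f = -8595 - 1*122 = -8595 - 122 = -8717)
Y(z, 124) + f = (-7 + (1/73)*124) - 8717 = (-7 + 124/73) - 8717 = -387/73 - 8717 = -636728/73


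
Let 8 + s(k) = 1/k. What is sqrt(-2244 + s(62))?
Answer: I*sqrt(8656626)/62 ≈ 47.455*I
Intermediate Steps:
s(k) = -8 + 1/k
sqrt(-2244 + s(62)) = sqrt(-2244 + (-8 + 1/62)) = sqrt(-2244 - 495/62) = sqrt(-139623/62) = I*sqrt(8656626)/62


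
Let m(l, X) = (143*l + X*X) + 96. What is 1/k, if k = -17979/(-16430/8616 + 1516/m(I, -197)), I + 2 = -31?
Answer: 137153531/1323913222476 ≈ 0.00010360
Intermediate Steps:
I = -33 (I = -2 - 31 = -33)
m(l, X) = 96 + X**2 + 143*l (m(l, X) = (143*l + X**2) + 96 = (X**2 + 143*l) + 96 = 96 + X**2 + 143*l)
k = 1323913222476/137153531 (k = -17979/(-16430/8616 + 1516/(96 + (-197)**2 + 143*(-33))) = -17979/(-16430*1/8616 + 1516/(96 + 38809 - 4719)) = -17979/(-8215/4308 + 1516/34186) = -17979/(-8215/4308 + 1516*(1/34186)) = -17979/(-8215/4308 + 758/17093) = -17979/(-137153531/73636644) = -17979*(-73636644/137153531) = 1323913222476/137153531 ≈ 9652.8)
1/k = 1/(1323913222476/137153531) = 137153531/1323913222476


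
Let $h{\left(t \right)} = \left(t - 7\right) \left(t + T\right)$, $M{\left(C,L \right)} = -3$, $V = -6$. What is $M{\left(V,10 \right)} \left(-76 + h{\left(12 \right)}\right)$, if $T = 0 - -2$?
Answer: $18$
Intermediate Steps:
$T = 2$ ($T = 0 + 2 = 2$)
$h{\left(t \right)} = \left(-7 + t\right) \left(2 + t\right)$ ($h{\left(t \right)} = \left(t - 7\right) \left(t + 2\right) = \left(-7 + t\right) \left(2 + t\right)$)
$M{\left(V,10 \right)} \left(-76 + h{\left(12 \right)}\right) = - 3 \left(-76 - \left(74 - 144\right)\right) = - 3 \left(-76 - -70\right) = - 3 \left(-76 + 70\right) = \left(-3\right) \left(-6\right) = 18$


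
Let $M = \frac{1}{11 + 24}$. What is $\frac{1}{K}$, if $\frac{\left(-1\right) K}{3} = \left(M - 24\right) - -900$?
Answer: $- \frac{35}{91983} \approx -0.0003805$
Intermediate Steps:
$M = \frac{1}{35} \approx 0.028571$
$K = - \frac{91983}{35}$ ($K = - 3 \left(\left(\frac{1}{35} - 24\right) - -900\right) = - 3 \left(\left(\frac{1}{35} - 24\right) + 900\right) = - 3 \left(- \frac{839}{35} + 900\right) = \left(-3\right) \frac{30661}{35} = - \frac{91983}{35} \approx -2628.1$)
$\frac{1}{K} = \frac{1}{- \frac{91983}{35}} = - \frac{35}{91983}$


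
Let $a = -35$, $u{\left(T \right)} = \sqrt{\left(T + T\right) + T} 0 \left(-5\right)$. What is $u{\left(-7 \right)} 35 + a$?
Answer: $-35$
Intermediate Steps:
$u{\left(T \right)} = 0$ ($u{\left(T \right)} = \sqrt{2 T + T} 0 \left(-5\right) = \sqrt{3 T} 0 \left(-5\right) = \sqrt{3} \sqrt{T} 0 \left(-5\right) = 0 \left(-5\right) = 0$)
$u{\left(-7 \right)} 35 + a = 0 \cdot 35 - 35 = 0 - 35 = -35$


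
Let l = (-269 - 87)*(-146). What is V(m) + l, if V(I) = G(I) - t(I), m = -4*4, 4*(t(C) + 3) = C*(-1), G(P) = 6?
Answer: 51981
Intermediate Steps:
t(C) = -3 - C/4 (t(C) = -3 + (C*(-1))/4 = -3 + (-C)/4 = -3 - C/4)
m = -16
l = 51976 (l = -356*(-146) = 51976)
V(I) = 9 + I/4 (V(I) = 6 - (-3 - I/4) = 6 + (3 + I/4) = 9 + I/4)
V(m) + l = (9 + (¼)*(-16)) + 51976 = (9 - 4) + 51976 = 5 + 51976 = 51981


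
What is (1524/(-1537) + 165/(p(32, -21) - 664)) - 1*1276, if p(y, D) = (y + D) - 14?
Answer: -45151673/35351 ≈ -1277.2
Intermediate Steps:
p(y, D) = -14 + D + y (p(y, D) = (D + y) - 14 = -14 + D + y)
(1524/(-1537) + 165/(p(32, -21) - 664)) - 1*1276 = (1524/(-1537) + 165/((-14 - 21 + 32) - 664)) - 1*1276 = (1524*(-1/1537) + 165/(-3 - 664)) - 1276 = (-1524/1537 + 165/(-667)) - 1276 = (-1524/1537 + 165*(-1/667)) - 1276 = (-1524/1537 - 165/667) - 1276 = -43797/35351 - 1276 = -45151673/35351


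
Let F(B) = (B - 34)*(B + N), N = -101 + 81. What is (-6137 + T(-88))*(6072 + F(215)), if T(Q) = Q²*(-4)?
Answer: -1535253471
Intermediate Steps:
T(Q) = -4*Q²
N = -20
F(B) = (-34 + B)*(-20 + B) (F(B) = (B - 34)*(B - 20) = (-34 + B)*(-20 + B))
(-6137 + T(-88))*(6072 + F(215)) = (-6137 - 4*(-88)²)*(6072 + (680 + 215² - 54*215)) = (-6137 - 4*7744)*(6072 + (680 + 46225 - 11610)) = (-6137 - 30976)*(6072 + 35295) = -37113*41367 = -1535253471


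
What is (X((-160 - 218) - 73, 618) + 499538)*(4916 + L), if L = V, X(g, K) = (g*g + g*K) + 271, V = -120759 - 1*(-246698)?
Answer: 55546900660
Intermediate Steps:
V = 125939 (V = -120759 + 246698 = 125939)
X(g, K) = 271 + g² + K*g (X(g, K) = (g² + K*g) + 271 = 271 + g² + K*g)
L = 125939
(X((-160 - 218) - 73, 618) + 499538)*(4916 + L) = ((271 + ((-160 - 218) - 73)² + 618*((-160 - 218) - 73)) + 499538)*(4916 + 125939) = ((271 + (-378 - 73)² + 618*(-378 - 73)) + 499538)*130855 = ((271 + (-451)² + 618*(-451)) + 499538)*130855 = ((271 + 203401 - 278718) + 499538)*130855 = (-75046 + 499538)*130855 = 424492*130855 = 55546900660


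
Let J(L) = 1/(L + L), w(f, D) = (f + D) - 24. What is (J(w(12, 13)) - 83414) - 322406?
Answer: -811639/2 ≈ -4.0582e+5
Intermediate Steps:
w(f, D) = -24 + D + f (w(f, D) = (D + f) - 24 = -24 + D + f)
J(L) = 1/(2*L)
(J(w(12, 13)) - 83414) - 322406 = (1/(2*(-24 + 13 + 12)) - 83414) - 322406 = ((½)/1 - 83414) - 322406 = ((½)*1 - 83414) - 322406 = (½ - 83414) - 322406 = -166827/2 - 322406 = -811639/2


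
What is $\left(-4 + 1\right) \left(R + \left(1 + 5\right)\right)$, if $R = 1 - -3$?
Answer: $-30$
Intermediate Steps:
$R = 4$ ($R = 1 + 3 = 4$)
$\left(-4 + 1\right) \left(R + \left(1 + 5\right)\right) = \left(-4 + 1\right) \left(4 + \left(1 + 5\right)\right) = - 3 \left(4 + 6\right) = \left(-3\right) 10 = -30$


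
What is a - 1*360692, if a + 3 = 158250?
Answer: -202445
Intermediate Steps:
a = 158247 (a = -3 + 158250 = 158247)
a - 1*360692 = 158247 - 1*360692 = 158247 - 360692 = -202445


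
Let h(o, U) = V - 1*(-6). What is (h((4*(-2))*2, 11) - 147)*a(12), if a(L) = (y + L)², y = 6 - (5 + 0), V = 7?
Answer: -22646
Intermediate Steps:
h(o, U) = 13 (h(o, U) = 7 - 1*(-6) = 7 + 6 = 13)
y = 1 (y = 6 - 1*5 = 6 - 5 = 1)
a(L) = (1 + L)²
(h((4*(-2))*2, 11) - 147)*a(12) = (13 - 147)*(1 + 12)² = -134*13² = -134*169 = -22646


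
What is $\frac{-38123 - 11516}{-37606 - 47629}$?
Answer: $\frac{49639}{85235} \approx 0.58238$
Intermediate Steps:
$\frac{-38123 - 11516}{-37606 - 47629} = - \frac{49639}{-85235} = \left(-49639\right) \left(- \frac{1}{85235}\right) = \frac{49639}{85235}$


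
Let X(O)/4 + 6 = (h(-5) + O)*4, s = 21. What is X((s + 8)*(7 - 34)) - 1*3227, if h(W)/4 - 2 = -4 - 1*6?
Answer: -16291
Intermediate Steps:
h(W) = -32 (h(W) = 8 + 4*(-4 - 1*6) = 8 + 4*(-4 - 6) = 8 + 4*(-10) = 8 - 40 = -32)
X(O) = -536 + 16*O (X(O) = -24 + 4*((-32 + O)*4) = -24 + 4*(-128 + 4*O) = -24 + (-512 + 16*O) = -536 + 16*O)
X((s + 8)*(7 - 34)) - 1*3227 = (-536 + 16*((21 + 8)*(7 - 34))) - 1*3227 = (-536 + 16*(29*(-27))) - 3227 = (-536 + 16*(-783)) - 3227 = (-536 - 12528) - 3227 = -13064 - 3227 = -16291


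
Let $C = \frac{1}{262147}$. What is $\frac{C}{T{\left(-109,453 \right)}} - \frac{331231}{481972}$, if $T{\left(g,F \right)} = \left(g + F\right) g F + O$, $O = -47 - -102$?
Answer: $- \frac{1474883116232928753}{2146092501296028572} \approx -0.68724$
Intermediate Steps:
$O = 55$ ($O = -47 + 102 = 55$)
$C = \frac{1}{262147} \approx 3.8147 \cdot 10^{-6}$
$T{\left(g,F \right)} = 55 + F g \left(F + g\right)$ ($T{\left(g,F \right)} = \left(g + F\right) g F + 55 = \left(F + g\right) g F + 55 = g \left(F + g\right) F + 55 = F g \left(F + g\right) + 55 = 55 + F g \left(F + g\right)$)
$\frac{C}{T{\left(-109,453 \right)}} - \frac{331231}{481972} = \frac{1}{262147 \left(55 + 453 \left(-109\right)^{2} - 109 \cdot 453^{2}\right)} - \frac{331231}{481972} = \frac{1}{262147 \left(55 + 453 \cdot 11881 - 22367781\right)} - \frac{331231}{481972} = \frac{1}{262147 \left(55 + 5382093 - 22367781\right)} - \frac{331231}{481972} = \frac{1}{262147 \left(-16985633\right)} - \frac{331231}{481972} = \frac{1}{262147} \left(- \frac{1}{16985633}\right) - \frac{331231}{481972} = - \frac{1}{4452732734051} - \frac{331231}{481972} = - \frac{1474883116232928753}{2146092501296028572}$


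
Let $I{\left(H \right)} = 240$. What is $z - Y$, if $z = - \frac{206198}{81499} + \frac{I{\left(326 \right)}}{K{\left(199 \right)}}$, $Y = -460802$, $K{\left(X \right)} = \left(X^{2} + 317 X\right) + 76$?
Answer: $\frac{96478014512994}{209370931} \approx 4.608 \cdot 10^{5}$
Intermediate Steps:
$K{\left(X \right)} = 76 + X^{2} + 317 X$
$z = - \frac{529233668}{209370931}$ ($z = - \frac{206198}{81499} + \frac{240}{76 + 199^{2} + 317 \cdot 199} = \left(-206198\right) \frac{1}{81499} + \frac{240}{76 + 39601 + 63083} = - \frac{206198}{81499} + \frac{240}{102760} = - \frac{206198}{81499} + 240 \cdot \frac{1}{102760} = - \frac{206198}{81499} + \frac{6}{2569} = - \frac{529233668}{209370931} \approx -2.5277$)
$z - Y = - \frac{529233668}{209370931} - -460802 = - \frac{529233668}{209370931} + 460802 = \frac{96478014512994}{209370931}$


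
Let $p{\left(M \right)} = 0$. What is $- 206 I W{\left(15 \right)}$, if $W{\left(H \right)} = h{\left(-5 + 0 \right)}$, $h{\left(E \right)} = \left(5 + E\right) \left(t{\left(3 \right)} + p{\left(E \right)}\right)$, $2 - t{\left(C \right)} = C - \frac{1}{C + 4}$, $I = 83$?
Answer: $0$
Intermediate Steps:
$t{\left(C \right)} = 2 + \frac{1}{4 + C} - C$ ($t{\left(C \right)} = 2 - \left(C - \frac{1}{C + 4}\right) = 2 - \left(C - \frac{1}{4 + C}\right) = 2 + \frac{1}{4 + C} - C$)
$h{\left(E \right)} = - \frac{30}{7} - \frac{6 E}{7}$ ($h{\left(E \right)} = \left(5 + E\right) \left(\frac{9 - 3^{2} - 6}{4 + 3} + 0\right) = \left(5 + E\right) \left(\frac{9 - 9 - 6}{7} + 0\right) = \left(5 + E\right) \left(\frac{1}{7} \left(-6\right) + 0\right) = \left(5 + E\right) \left(- \frac{6}{7} + 0\right) = \left(5 + E\right) \left(- \frac{6}{7}\right) = - \frac{30}{7} - \frac{6 E}{7}$)
$W{\left(H \right)} = 0$ ($W{\left(H \right)} = - \frac{30}{7} - \frac{6 \left(-5 + 0\right)}{7} = - \frac{30}{7} - - \frac{30}{7} = - \frac{30}{7} + \frac{30}{7} = 0$)
$- 206 I W{\left(15 \right)} = \left(-206\right) 83 \cdot 0 = \left(-17098\right) 0 = 0$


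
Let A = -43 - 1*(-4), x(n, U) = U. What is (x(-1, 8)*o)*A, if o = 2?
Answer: -624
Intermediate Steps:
A = -39 (A = -43 + 4 = -39)
(x(-1, 8)*o)*A = (8*2)*(-39) = 16*(-39) = -624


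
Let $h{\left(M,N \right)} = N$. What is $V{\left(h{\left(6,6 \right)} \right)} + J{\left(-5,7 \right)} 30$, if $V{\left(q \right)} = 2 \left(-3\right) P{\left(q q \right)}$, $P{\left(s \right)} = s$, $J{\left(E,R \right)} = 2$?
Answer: $-156$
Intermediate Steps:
$V{\left(q \right)} = - 6 q^{2}$ ($V{\left(q \right)} = 2 \left(-3\right) q q = - 6 q^{2}$)
$V{\left(h{\left(6,6 \right)} \right)} + J{\left(-5,7 \right)} 30 = - 6 \cdot 6^{2} + 2 \cdot 30 = \left(-6\right) 36 + 60 = -216 + 60 = -156$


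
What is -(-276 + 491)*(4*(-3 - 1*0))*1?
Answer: 2580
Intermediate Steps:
-(-276 + 491)*(4*(-3 - 1*0))*1 = -215*(4*(-3 + 0))*1 = -215*(4*(-3))*1 = -215*(-12*1) = -215*(-12) = -1*(-2580) = 2580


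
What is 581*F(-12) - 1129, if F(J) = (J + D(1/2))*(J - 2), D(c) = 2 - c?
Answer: 84278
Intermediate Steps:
F(J) = (-2 + J)*(3/2 + J) (F(J) = (J + (2 - 1/2))*(J - 2) = (J + (2 - 1/2))*(-2 + J) = (J + 3/2)*(-2 + J) = (3/2 + J)*(-2 + J) = (-2 + J)*(3/2 + J))
581*F(-12) - 1129 = 581*(-3 + (-12)**2 - 1/2*(-12)) - 1129 = 581*(-3 + 144 + 6) - 1129 = 581*147 - 1129 = 85407 - 1129 = 84278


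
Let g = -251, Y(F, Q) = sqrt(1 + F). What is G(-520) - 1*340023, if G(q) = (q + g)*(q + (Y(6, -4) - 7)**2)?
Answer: 17721 + 10794*sqrt(7) ≈ 46279.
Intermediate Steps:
G(q) = (-251 + q)*(q + (-7 + sqrt(7))**2) (G(q) = (q - 251)*(q + (sqrt(1 + 6) - 7)**2) = (-251 + q)*(q + (sqrt(7) - 7)**2) = (-251 + q)*(q + (-7 + sqrt(7))**2))
G(-520) - 1*340023 = (-14056 + (-520)**2 - 195*(-520) + 3514*sqrt(7) - 14*(-520)*sqrt(7)) - 1*340023 = (-14056 + 270400 + 101400 + 3514*sqrt(7) + 7280*sqrt(7)) - 340023 = (357744 + 10794*sqrt(7)) - 340023 = 17721 + 10794*sqrt(7)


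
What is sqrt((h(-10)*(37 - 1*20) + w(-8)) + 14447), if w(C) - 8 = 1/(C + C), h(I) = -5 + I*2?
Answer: sqrt(224479)/4 ≈ 118.45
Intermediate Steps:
h(I) = -5 + 2*I
w(C) = 8 + 1/(2*C) (w(C) = 8 + 1/(C + C) = 8 + 1/(2*C))
sqrt((h(-10)*(37 - 1*20) + w(-8)) + 14447) = sqrt(((-5 + 2*(-10))*(37 - 1*20) + (8 + (1/2)/(-8))) + 14447) = sqrt(((-5 - 20)*(37 - 20) + (8 + (1/2)*(-1/8))) + 14447) = sqrt((-25*17 + (8 - 1/16)) + 14447) = sqrt((-425 + 127/16) + 14447) = sqrt(-6673/16 + 14447) = sqrt(224479/16) = sqrt(224479)/4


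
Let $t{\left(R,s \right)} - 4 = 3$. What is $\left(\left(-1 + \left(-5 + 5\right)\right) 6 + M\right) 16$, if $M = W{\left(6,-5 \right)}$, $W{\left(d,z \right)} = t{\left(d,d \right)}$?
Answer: $16$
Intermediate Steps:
$t{\left(R,s \right)} = 7$ ($t{\left(R,s \right)} = 4 + 3 = 7$)
$W{\left(d,z \right)} = 7$
$M = 7$
$\left(\left(-1 + \left(-5 + 5\right)\right) 6 + M\right) 16 = \left(\left(-1 + \left(-5 + 5\right)\right) 6 + 7\right) 16 = \left(\left(-1 + 0\right) 6 + 7\right) 16 = \left(\left(-1\right) 6 + 7\right) 16 = \left(-6 + 7\right) 16 = 1 \cdot 16 = 16$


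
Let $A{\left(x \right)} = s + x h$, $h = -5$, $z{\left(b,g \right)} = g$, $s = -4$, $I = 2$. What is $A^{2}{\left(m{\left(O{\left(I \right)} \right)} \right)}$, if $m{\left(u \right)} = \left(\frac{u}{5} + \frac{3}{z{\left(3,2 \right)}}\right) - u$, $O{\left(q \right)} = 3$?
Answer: $\frac{1}{4} \approx 0.25$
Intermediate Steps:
$m{\left(u \right)} = \frac{3}{2} - \frac{4 u}{5}$ ($m{\left(u \right)} = \left(\frac{u}{5} + \frac{3}{2}\right) - u = \left(\frac{3}{2} + \frac{u}{5}\right) - u = \frac{3}{2} - \frac{4 u}{5}$)
$A{\left(x \right)} = -4 - 5 x$ ($A{\left(x \right)} = -4 + x \left(-5\right) = -4 - 5 x$)
$A^{2}{\left(m{\left(O{\left(I \right)} \right)} \right)} = \left(-4 - 5 \left(\frac{3}{2} - \frac{12}{5}\right)\right)^{2} = \left(-4 - - \frac{9}{2}\right)^{2} = \left(-4 + \frac{9}{2}\right)^{2} = \left(\frac{1}{2}\right)^{2} = \frac{1}{4}$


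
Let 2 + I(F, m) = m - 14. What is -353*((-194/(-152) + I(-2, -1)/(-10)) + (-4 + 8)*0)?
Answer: -399243/380 ≈ -1050.6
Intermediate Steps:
I(F, m) = -16 + m (I(F, m) = -2 + (m - 14) = -2 + (-14 + m) = -16 + m)
-353*((-194/(-152) + I(-2, -1)/(-10)) + (-4 + 8)*0) = -353*((-194/(-152) + (-16 - 1)/(-10)) + (-4 + 8)*0) = -353*((-194*(-1/152) - 17*(-1/10)) + 4*0) = -353*((97/76 + 17/10) + 0) = -353*(1131/380 + 0) = -353*1131/380 = -399243/380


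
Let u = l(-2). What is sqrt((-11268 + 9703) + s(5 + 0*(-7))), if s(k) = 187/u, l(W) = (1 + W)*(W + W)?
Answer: I*sqrt(6073)/2 ≈ 38.965*I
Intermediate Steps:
l(W) = 2*W*(1 + W) (l(W) = (1 + W)*(2*W) = 2*W*(1 + W))
u = 4 (u = 2*(-2)*(1 - 2) = 2*(-2)*(-1) = 4)
s(k) = 187/4
sqrt((-11268 + 9703) + s(5 + 0*(-7))) = sqrt((-11268 + 9703) + 187/4) = sqrt(-1565 + 187/4) = sqrt(-6073/4) = I*sqrt(6073)/2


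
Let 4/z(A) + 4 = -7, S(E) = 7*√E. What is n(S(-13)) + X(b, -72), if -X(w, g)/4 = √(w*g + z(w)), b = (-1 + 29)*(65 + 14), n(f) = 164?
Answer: 164 - 8*I*√4817747/11 ≈ 164.0 - 1596.3*I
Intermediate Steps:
z(A) = -4/11 (z(A) = 4/(-4 - 7) = 4/(-11) = 4*(-1/11) = -4/11)
b = 2212 (b = 28*79 = 2212)
X(w, g) = -4*√(-4/11 + g*w) (X(w, g) = -4*√(w*g - 4/11) = -4*√(g*w - 4/11) = -4*√(-4/11 + g*w))
n(S(-13)) + X(b, -72) = 164 - 4*√(-44 + 121*(-72)*2212)/11 = 164 - 4*√(-44 - 19270944)/11 = 164 - 8*I*√4817747/11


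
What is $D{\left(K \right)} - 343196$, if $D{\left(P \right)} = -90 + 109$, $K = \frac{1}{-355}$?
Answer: $-343177$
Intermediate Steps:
$K = - \frac{1}{355} \approx -0.0028169$
$D{\left(P \right)} = 19$
$D{\left(K \right)} - 343196 = 19 - 343196 = -343177$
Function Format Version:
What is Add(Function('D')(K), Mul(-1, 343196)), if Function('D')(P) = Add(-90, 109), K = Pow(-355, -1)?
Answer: -343177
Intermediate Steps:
K = Rational(-1, 355) ≈ -0.0028169
Function('D')(P) = 19
Add(Function('D')(K), Mul(-1, 343196)) = Add(19, Mul(-1, 343196)) = Add(19, -343196) = -343177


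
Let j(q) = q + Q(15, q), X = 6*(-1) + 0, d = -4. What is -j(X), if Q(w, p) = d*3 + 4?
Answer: 14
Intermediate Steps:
X = -6 (X = -6 + 0 = -6)
Q(w, p) = -8 (Q(w, p) = -4*3 + 4 = -12 + 4 = -8)
j(q) = -8 + q (j(q) = q - 8 = -8 + q)
-j(X) = -(-8 - 6) = -1*(-14) = 14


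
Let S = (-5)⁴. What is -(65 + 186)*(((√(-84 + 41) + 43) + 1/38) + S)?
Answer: -6371635/38 - 251*I*√43 ≈ -1.6767e+5 - 1645.9*I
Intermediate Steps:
S = 625
-(65 + 186)*(((√(-84 + 41) + 43) + 1/38) + S) = -(65 + 186)*(((√(-84 + 41) + 43) + 1/38) + 625) = -251*(((√(-43) + 43) + 1/38) + 625) = -251*(((I*√43 + 43) + 1/38) + 625) = -251*(((43 + I*√43) + 1/38) + 625) = -251*((1635/38 + I*√43) + 625) = -251*(25385/38 + I*√43) = -(6371635/38 + 251*I*√43) = -6371635/38 - 251*I*√43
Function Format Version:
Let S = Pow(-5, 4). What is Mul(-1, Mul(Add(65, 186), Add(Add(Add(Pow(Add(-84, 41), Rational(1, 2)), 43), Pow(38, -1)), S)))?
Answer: Add(Rational(-6371635, 38), Mul(-251, I, Pow(43, Rational(1, 2)))) ≈ Add(-1.6767e+5, Mul(-1645.9, I))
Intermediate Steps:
S = 625
Mul(-1, Mul(Add(65, 186), Add(Add(Add(Pow(Add(-84, 41), Rational(1, 2)), 43), Pow(38, -1)), S))) = Mul(-1, Mul(Add(65, 186), Add(Add(Add(Pow(Add(-84, 41), Rational(1, 2)), 43), Pow(38, -1)), 625))) = Mul(-1, Mul(251, Add(Add(Add(Pow(-43, Rational(1, 2)), 43), Rational(1, 38)), 625))) = Mul(-1, Mul(251, Add(Add(Add(Mul(I, Pow(43, Rational(1, 2))), 43), Rational(1, 38)), 625))) = Mul(-1, Mul(251, Add(Add(Add(43, Mul(I, Pow(43, Rational(1, 2)))), Rational(1, 38)), 625))) = Mul(-1, Mul(251, Add(Add(Rational(1635, 38), Mul(I, Pow(43, Rational(1, 2)))), 625))) = Mul(-1, Mul(251, Add(Rational(25385, 38), Mul(I, Pow(43, Rational(1, 2)))))) = Mul(-1, Add(Rational(6371635, 38), Mul(251, I, Pow(43, Rational(1, 2))))) = Add(Rational(-6371635, 38), Mul(-251, I, Pow(43, Rational(1, 2))))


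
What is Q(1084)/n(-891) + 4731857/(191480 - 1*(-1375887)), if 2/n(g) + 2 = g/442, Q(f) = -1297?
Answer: 3612536084813/1385552428 ≈ 2607.3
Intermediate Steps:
n(g) = 2/(-2 + g/442)
Q(1084)/n(-891) + 4731857/(191480 - 1*(-1375887)) = -1297/(884/(-884 - 891)) + 4731857/(191480 - 1*(-1375887)) = -1297/(884/(-1775)) + 4731857/(191480 + 1375887) = -1297/(884*(-1/1775)) + 4731857/1567367 = -1297/(-884/1775) + 4731857*(1/1567367) = -1297*(-1775/884) + 4731857/1567367 = 2302175/884 + 4731857/1567367 = 3612536084813/1385552428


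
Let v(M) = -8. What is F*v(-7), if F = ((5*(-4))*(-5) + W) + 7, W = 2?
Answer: -872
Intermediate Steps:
F = 109 (F = ((5*(-4))*(-5) + 2) + 7 = (-20*(-5) + 2) + 7 = (100 + 2) + 7 = 102 + 7 = 109)
F*v(-7) = 109*(-8) = -872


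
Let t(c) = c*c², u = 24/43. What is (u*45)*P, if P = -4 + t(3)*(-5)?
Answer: -150120/43 ≈ -3491.2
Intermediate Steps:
u = 24/43 (u = 24*(1/43) = 24/43 ≈ 0.55814)
t(c) = c³
P = -139 (P = -4 + 3³*(-5) = -4 + 27*(-5) = -4 - 135 = -139)
(u*45)*P = ((24/43)*45)*(-139) = (1080/43)*(-139) = -150120/43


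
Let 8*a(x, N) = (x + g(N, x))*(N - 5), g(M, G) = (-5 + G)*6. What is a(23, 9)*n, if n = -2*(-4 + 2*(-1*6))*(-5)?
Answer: -10480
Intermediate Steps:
g(M, G) = -30 + 6*G
a(x, N) = (-30 + 7*x)*(-5 + N)/8 (a(x, N) = ((x + (-30 + 6*x))*(N - 5))/8 = ((-30 + 7*x)*(-5 + N))/8 = (-30 + 7*x)*(-5 + N)/8)
n = -160 (n = -2*(-4 + 2*(-6))*(-5) = -2*(-4 - 12)*(-5) = -2*(-16)*(-5) = 32*(-5) = -160)
a(23, 9)*n = (75/4 - 35/8*23 - 15/4*9 + (7/8)*9*23)*(-160) = (75/4 - 805/8 - 135/4 + 1449/8)*(-160) = (131/2)*(-160) = -10480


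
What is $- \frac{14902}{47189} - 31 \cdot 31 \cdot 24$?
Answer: $- \frac{1088381998}{47189} \approx -23064.0$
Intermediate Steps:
$- \frac{14902}{47189} - 31 \cdot 31 \cdot 24 = \left(-14902\right) \frac{1}{47189} - 961 \cdot 24 = - \frac{14902}{47189} - 23064 = - \frac{1088381998}{47189}$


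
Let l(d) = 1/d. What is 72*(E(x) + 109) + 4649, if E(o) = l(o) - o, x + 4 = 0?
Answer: 12767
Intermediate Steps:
x = -4 (x = -4 + 0 = -4)
E(o) = 1/o - o
72*(E(x) + 109) + 4649 = 72*((1/(-4) - 1*(-4)) + 109) + 4649 = 72*((-¼ + 4) + 109) + 4649 = 72*(15/4 + 109) + 4649 = 72*(451/4) + 4649 = 8118 + 4649 = 12767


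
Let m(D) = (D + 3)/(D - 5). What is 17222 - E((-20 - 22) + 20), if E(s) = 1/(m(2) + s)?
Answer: 1222765/71 ≈ 17222.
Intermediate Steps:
m(D) = (3 + D)/(-5 + D)
E(s) = 1/(-5/3 + s) (E(s) = 1/((3 + 2)/(-5 + 2) + s) = 1/(5/(-3) + s) = 1/(-1/3*5 + s) = 1/(-5/3 + s))
17222 - E((-20 - 22) + 20) = 17222 - 3/(-5 + 3*((-20 - 22) + 20)) = 17222 - 3/(-5 + 3*(-42 + 20)) = 17222 - 3/(-5 + 3*(-22)) = 17222 - 3/(-5 - 66) = 17222 - 3/(-71) = 17222 - 3*(-1)/71 = 17222 - 1*(-3/71) = 17222 + 3/71 = 1222765/71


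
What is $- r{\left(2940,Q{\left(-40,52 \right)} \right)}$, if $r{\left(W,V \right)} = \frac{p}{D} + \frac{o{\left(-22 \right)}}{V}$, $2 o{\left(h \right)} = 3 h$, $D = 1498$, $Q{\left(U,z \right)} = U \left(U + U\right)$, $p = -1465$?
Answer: $\frac{2368717}{2396800} \approx 0.98828$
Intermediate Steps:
$Q{\left(U,z \right)} = 2 U^{2}$ ($Q{\left(U,z \right)} = U 2 U = 2 U^{2}$)
$o{\left(h \right)} = \frac{3 h}{2}$
$r{\left(W,V \right)} = - \frac{1465}{1498} - \frac{33}{V}$ ($r{\left(W,V \right)} = - \frac{1465}{1498} + \frac{\frac{3}{2} \left(-22\right)}{V} = \left(-1465\right) \frac{1}{1498} - \frac{33}{V} = - \frac{1465}{1498} - \frac{33}{V}$)
$- r{\left(2940,Q{\left(-40,52 \right)} \right)} = - (- \frac{1465}{1498} - \frac{33}{2 \left(-40\right)^{2}}) = - (- \frac{1465}{1498} - \frac{33}{2 \cdot 1600}) = - (- \frac{1465}{1498} - \frac{33}{3200}) = \left(-1\right) \left(- \frac{2368717}{2396800}\right) = \frac{2368717}{2396800}$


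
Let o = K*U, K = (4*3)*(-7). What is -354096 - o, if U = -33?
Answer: -356868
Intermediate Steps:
K = -84 (K = 12*(-7) = -84)
o = 2772 (o = -84*(-33) = 2772)
-354096 - o = -354096 - 1*2772 = -354096 - 2772 = -356868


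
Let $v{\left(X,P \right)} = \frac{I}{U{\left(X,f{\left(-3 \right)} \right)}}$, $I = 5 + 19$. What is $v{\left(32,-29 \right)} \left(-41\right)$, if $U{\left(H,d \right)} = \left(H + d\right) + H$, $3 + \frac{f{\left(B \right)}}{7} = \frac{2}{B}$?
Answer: $- \frac{2952}{115} \approx -25.67$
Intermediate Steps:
$f{\left(B \right)} = -21 + \frac{14}{B}$ ($f{\left(B \right)} = -21 + 7 \frac{2}{B} = -21 + \frac{14}{B}$)
$U{\left(H,d \right)} = d + 2 H$
$I = 24$
$v{\left(X,P \right)} = \frac{24}{- \frac{77}{3} + 2 X}$ ($v{\left(X,P \right)} = \frac{24}{\left(-21 + \frac{14}{-3}\right) + 2 X} = \frac{24}{\left(-21 + 14 \left(- \frac{1}{3}\right)\right) + 2 X} = \frac{24}{\left(-21 - \frac{14}{3}\right) + 2 X} = \frac{24}{- \frac{77}{3} + 2 X}$)
$v{\left(32,-29 \right)} \left(-41\right) = \frac{72}{-77 + 6 \cdot 32} \left(-41\right) = \frac{72}{-77 + 192} \left(-41\right) = \frac{72}{115} \left(-41\right) = - \frac{2952}{115}$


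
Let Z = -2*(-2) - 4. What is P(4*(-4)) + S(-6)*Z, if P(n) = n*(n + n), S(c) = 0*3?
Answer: 512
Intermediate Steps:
Z = 0 (Z = 4 - 4 = 0)
S(c) = 0
P(n) = 2*n² (P(n) = n*(2*n) = 2*n²)
P(4*(-4)) + S(-6)*Z = 2*(4*(-4))² + 0*0 = 2*(-16)² + 0 = 2*256 + 0 = 512 + 0 = 512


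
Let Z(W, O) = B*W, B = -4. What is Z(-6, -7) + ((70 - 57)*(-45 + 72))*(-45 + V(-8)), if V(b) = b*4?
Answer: -27003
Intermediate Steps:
V(b) = 4*b
Z(W, O) = -4*W
Z(-6, -7) + ((70 - 57)*(-45 + 72))*(-45 + V(-8)) = -4*(-6) + ((70 - 57)*(-45 + 72))*(-45 + 4*(-8)) = 24 + (13*27)*(-45 - 32) = 24 + 351*(-77) = 24 - 27027 = -27003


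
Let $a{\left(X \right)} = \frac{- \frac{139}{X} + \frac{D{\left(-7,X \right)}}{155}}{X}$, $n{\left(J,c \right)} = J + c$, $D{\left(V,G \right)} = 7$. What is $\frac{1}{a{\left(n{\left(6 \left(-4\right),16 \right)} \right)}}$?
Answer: $- \frac{9920}{21601} \approx -0.45924$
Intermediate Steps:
$a{\left(X \right)} = \frac{\frac{7}{155} - \frac{139}{X}}{X}$ ($a{\left(X \right)} = \frac{- \frac{139}{X} + \frac{7}{155}}{X} = \frac{\frac{7}{155} - \frac{139}{X}}{X}$)
$\frac{1}{a{\left(n{\left(6 \left(-4\right),16 \right)} \right)}} = \frac{1}{\frac{1}{155} \frac{1}{\left(6 \left(-4\right) + 16\right)^{2}} \left(-21545 + 7 \left(6 \left(-4\right) + 16\right)\right)} = \frac{1}{\frac{1}{155} \frac{1}{\left(-24 + 16\right)^{2}} \left(-21545 + 7 \left(-24 + 16\right)\right)} = \frac{1}{\frac{1}{155} \cdot \frac{1}{64} \left(-21545 + 7 \left(-8\right)\right)} = \frac{1}{\frac{1}{155} \cdot \frac{1}{64} \left(-21545 - 56\right)} = \frac{1}{\frac{1}{155} \cdot \frac{1}{64} \left(-21601\right)} = \frac{1}{- \frac{21601}{9920}} = - \frac{9920}{21601}$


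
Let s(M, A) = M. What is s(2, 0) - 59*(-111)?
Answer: 6551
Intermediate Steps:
s(2, 0) - 59*(-111) = 2 - 59*(-111) = 2 + 6549 = 6551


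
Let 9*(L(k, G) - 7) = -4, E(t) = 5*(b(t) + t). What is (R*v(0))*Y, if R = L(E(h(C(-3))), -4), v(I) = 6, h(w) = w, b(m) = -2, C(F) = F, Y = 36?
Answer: 1416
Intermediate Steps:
E(t) = -10 + 5*t (E(t) = 5*(-2 + t) = -10 + 5*t)
L(k, G) = 59/9 (L(k, G) = 7 + (1/9)*(-4) = 7 - 4/9 = 59/9)
R = 59/9 ≈ 6.5556
(R*v(0))*Y = ((59/9)*6)*36 = (118/3)*36 = 1416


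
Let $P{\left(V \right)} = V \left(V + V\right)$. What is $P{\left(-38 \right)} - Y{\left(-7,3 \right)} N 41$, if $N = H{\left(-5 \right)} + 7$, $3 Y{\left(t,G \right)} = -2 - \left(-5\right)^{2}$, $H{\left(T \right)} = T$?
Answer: $3626$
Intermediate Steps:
$Y{\left(t,G \right)} = -9$ ($Y{\left(t,G \right)} = \frac{-2 - \left(-5\right)^{2}}{3} = \frac{-2 - 25}{3} = \frac{1}{3} \left(-27\right) = -9$)
$N = 2$ ($N = -5 + 7 = 2$)
$P{\left(V \right)} = 2 V^{2}$ ($P{\left(V \right)} = V 2 V = 2 V^{2}$)
$P{\left(-38 \right)} - Y{\left(-7,3 \right)} N 41 = 2 \left(-38\right)^{2} - \left(-9\right) 2 \cdot 41 = 2 \cdot 1444 - \left(-18\right) 41 = 2888 - -738 = 2888 + 738 = 3626$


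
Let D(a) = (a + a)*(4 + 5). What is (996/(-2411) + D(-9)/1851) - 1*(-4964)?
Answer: 7383637142/1487587 ≈ 4963.5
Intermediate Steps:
D(a) = 18*a (D(a) = (2*a)*9 = 18*a)
(996/(-2411) + D(-9)/1851) - 1*(-4964) = (996/(-2411) + (18*(-9))/1851) - 1*(-4964) = (996*(-1/2411) - 162*1/1851) + 4964 = (-996/2411 - 54/617) + 4964 = -744726/1487587 + 4964 = 7383637142/1487587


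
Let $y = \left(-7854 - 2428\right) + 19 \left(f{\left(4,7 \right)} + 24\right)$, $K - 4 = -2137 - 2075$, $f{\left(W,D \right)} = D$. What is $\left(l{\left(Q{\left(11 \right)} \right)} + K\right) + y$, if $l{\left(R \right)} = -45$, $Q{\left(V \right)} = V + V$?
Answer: $-13946$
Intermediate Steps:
$Q{\left(V \right)} = 2 V$
$K = -4208$ ($K = 4 - 4212 = -4208$)
$y = -9693$ ($y = \left(-7854 - 2428\right) + 19 \left(7 + 24\right) = -10282 + 19 \cdot 31 = -10282 + 589 = -9693$)
$\left(l{\left(Q{\left(11 \right)} \right)} + K\right) + y = \left(-45 - 4208\right) - 9693 = -4253 - 9693 = -13946$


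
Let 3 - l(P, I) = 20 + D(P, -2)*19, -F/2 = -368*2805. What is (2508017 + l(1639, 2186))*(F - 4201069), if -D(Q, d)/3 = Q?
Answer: -5558171766147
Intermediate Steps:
D(Q, d) = -3*Q
F = 2064480 (F = -(-736)*2805 = -2*(-1032240) = 2064480)
l(P, I) = -17 + 57*P (l(P, I) = 3 - (20 - 3*P*19) = 3 - (20 - 57*P) = 3 + (-20 + 57*P) = -17 + 57*P)
(2508017 + l(1639, 2186))*(F - 4201069) = (2508017 + (-17 + 57*1639))*(2064480 - 4201069) = (2508017 + (-17 + 93423))*(-2136589) = (2508017 + 93406)*(-2136589) = 2601423*(-2136589) = -5558171766147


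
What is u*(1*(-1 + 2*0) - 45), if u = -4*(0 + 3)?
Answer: 552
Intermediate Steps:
u = -12 (u = -4*3 = -12)
u*(1*(-1 + 2*0) - 45) = -12*(1*(-1 + 2*0) - 45) = -12*(1*(-1 + 0) - 45) = -12*(1*(-1) - 45) = -12*(-1 - 45) = -12*(-46) = 552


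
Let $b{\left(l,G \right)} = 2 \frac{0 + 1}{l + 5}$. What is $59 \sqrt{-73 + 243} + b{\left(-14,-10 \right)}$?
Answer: $- \frac{2}{9} + 59 \sqrt{170} \approx 769.04$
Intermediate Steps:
$b{\left(l,G \right)} = \frac{2}{5 + l}$ ($b{\left(l,G \right)} = 2 \cdot 1 \frac{1}{5 + l} = \frac{2}{5 + l}$)
$59 \sqrt{-73 + 243} + b{\left(-14,-10 \right)} = 59 \sqrt{-73 + 243} + \frac{2}{5 - 14} = 59 \sqrt{170} + \frac{2}{-9} = 59 \sqrt{170} + 2 \left(- \frac{1}{9}\right) = 59 \sqrt{170} - \frac{2}{9} = - \frac{2}{9} + 59 \sqrt{170}$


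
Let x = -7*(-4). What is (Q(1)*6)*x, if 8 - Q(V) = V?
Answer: 1176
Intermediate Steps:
x = 28
Q(V) = 8 - V
(Q(1)*6)*x = ((8 - 1*1)*6)*28 = ((8 - 1)*6)*28 = (7*6)*28 = 42*28 = 1176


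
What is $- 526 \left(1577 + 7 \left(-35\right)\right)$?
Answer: $-700632$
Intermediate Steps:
$- 526 \left(1577 + 7 \left(-35\right)\right) = - 526 \left(1577 - 245\right) = \left(-526\right) 1332 = -700632$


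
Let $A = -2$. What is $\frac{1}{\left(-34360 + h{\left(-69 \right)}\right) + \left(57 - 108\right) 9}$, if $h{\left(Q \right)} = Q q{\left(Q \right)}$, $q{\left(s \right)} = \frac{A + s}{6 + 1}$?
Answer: $- \frac{7}{238834} \approx -2.9309 \cdot 10^{-5}$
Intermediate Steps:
$q{\left(s \right)} = - \frac{2}{7} + \frac{s}{7}$ ($q{\left(s \right)} = \frac{-2 + s}{6 + 1} = \frac{-2 + s}{7} = \left(-2 + s\right) \frac{1}{7} = - \frac{2}{7} + \frac{s}{7}$)
$h{\left(Q \right)} = Q \left(- \frac{2}{7} + \frac{Q}{7}\right)$
$\frac{1}{\left(-34360 + h{\left(-69 \right)}\right) + \left(57 - 108\right) 9} = \frac{1}{\left(-34360 + \frac{1}{7} \left(-69\right) \left(-2 - 69\right)\right) + \left(57 - 108\right) 9} = \frac{1}{\left(-34360 + \frac{1}{7} \left(-69\right) \left(-71\right)\right) - 459} = \frac{1}{\left(-34360 + \frac{4899}{7}\right) - 459} = \frac{1}{- \frac{235621}{7} - 459} = \frac{1}{- \frac{238834}{7}} = - \frac{7}{238834}$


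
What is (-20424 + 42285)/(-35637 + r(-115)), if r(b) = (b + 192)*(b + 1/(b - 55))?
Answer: -58990/120059 ≈ -0.49134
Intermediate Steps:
r(b) = (192 + b)*(b + 1/(-55 + b))
(-20424 + 42285)/(-35637 + r(-115)) = (-20424 + 42285)/(-35637 + (192 + (-115)**3 - 10559*(-115) + 137*(-115)**2)/(-55 - 115)) = 21861/(-35637 + (192 - 1520875 + 1214285 + 137*13225)/(-170)) = 21861/(-35637 - (192 - 1520875 + 1214285 + 1811825)/170) = 21861/(-35637 - 1/170*1505427) = 21861/(-35637 - 1505427/170) = 21861/(-7563717/170) = 21861*(-170/7563717) = -58990/120059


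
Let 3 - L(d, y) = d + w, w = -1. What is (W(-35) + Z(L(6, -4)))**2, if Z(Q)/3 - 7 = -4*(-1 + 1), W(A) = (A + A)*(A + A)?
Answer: 24216241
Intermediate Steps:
W(A) = 4*A**2 (W(A) = (2*A)*(2*A) = 4*A**2)
L(d, y) = 4 - d (L(d, y) = 3 - (d - 1) = 3 - (-1 + d) = 3 + (1 - d) = 4 - d)
Z(Q) = 21 (Z(Q) = 21 + 3*(-4*(-1 + 1)) = 21 + 3*(-4*0) = 21 + 3*0 = 21 + 0 = 21)
(W(-35) + Z(L(6, -4)))**2 = (4*(-35)**2 + 21)**2 = (4*1225 + 21)**2 = (4900 + 21)**2 = 4921**2 = 24216241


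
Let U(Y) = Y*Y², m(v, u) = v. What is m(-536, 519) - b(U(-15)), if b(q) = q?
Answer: 2839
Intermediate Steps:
U(Y) = Y³
m(-536, 519) - b(U(-15)) = -536 - 1*(-15)³ = -536 - 1*(-3375) = -536 + 3375 = 2839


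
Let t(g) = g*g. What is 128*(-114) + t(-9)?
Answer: -14511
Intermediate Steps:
t(g) = g**2
128*(-114) + t(-9) = 128*(-114) + (-9)**2 = -14592 + 81 = -14511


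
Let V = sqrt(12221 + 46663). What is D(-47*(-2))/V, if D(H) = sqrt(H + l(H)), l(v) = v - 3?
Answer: sqrt(2723385)/29442 ≈ 0.056051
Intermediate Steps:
l(v) = -3 + v
D(H) = sqrt(-3 + 2*H) (D(H) = sqrt(H + (-3 + H)) = sqrt(-3 + 2*H))
V = 2*sqrt(14721) (V = sqrt(58884) = 2*sqrt(14721) ≈ 242.66)
D(-47*(-2))/V = sqrt(-3 + 2*(-47*(-2)))/((2*sqrt(14721))) = sqrt(-3 + 2*94)*(sqrt(14721)/29442) = sqrt(-3 + 188)*(sqrt(14721)/29442) = sqrt(185)*(sqrt(14721)/29442) = sqrt(2723385)/29442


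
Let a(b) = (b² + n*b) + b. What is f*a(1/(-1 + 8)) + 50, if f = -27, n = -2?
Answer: 2612/49 ≈ 53.306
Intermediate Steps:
a(b) = b² - b (a(b) = (b² - 2*b) + b = b² - b)
f*a(1/(-1 + 8)) + 50 = -27*(-1 + 1/(-1 + 8))/(-1 + 8) + 50 = -27*(-1 + 1/7)/7 + 50 = -27*(-1 + ⅐)/7 + 50 = -27*(-6)/(7*7) + 50 = -27*(-6/49) + 50 = 162/49 + 50 = 2612/49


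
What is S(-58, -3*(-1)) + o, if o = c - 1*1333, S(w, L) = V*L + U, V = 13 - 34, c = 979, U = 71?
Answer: -346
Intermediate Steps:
V = -21
S(w, L) = 71 - 21*L (S(w, L) = -21*L + 71 = 71 - 21*L)
o = -354 (o = 979 - 1*1333 = 979 - 1333 = -354)
S(-58, -3*(-1)) + o = (71 - (-63)*(-1)) - 354 = (71 - 21*3) - 354 = (71 - 63) - 354 = 8 - 354 = -346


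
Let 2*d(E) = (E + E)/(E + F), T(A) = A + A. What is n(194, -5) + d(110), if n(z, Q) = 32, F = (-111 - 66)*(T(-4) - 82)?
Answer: 51339/1604 ≈ 32.007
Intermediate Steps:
T(A) = 2*A
F = 15930 (F = (-111 - 66)*(2*(-4) - 82) = -177*(-8 - 82) = -177*(-90) = 15930)
d(E) = E/(15930 + E) (d(E) = ((E + E)/(E + 15930))/2 = ((2*E)/(15930 + E))/2 = (2*E/(15930 + E))/2 = E/(15930 + E))
n(194, -5) + d(110) = 32 + 110/(15930 + 110) = 32 + 110/16040 = 32 + 110*(1/16040) = 32 + 11/1604 = 51339/1604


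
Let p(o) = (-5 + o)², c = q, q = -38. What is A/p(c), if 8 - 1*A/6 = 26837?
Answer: -160974/1849 ≈ -87.060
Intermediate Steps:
A = -160974 (A = 48 - 6*26837 = 48 - 161022 = -160974)
c = -38
A/p(c) = -160974/(-5 - 38)² = -160974/((-43)²) = -160974/1849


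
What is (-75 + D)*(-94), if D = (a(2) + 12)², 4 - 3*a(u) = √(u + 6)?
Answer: -29234/3 + 15040*√2/9 ≈ -7381.4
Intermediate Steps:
a(u) = 4/3 - √(6 + u)/3 (a(u) = 4/3 - √(u + 6)/3 = 4/3 - √(6 + u)/3)
D = (40/3 - 2*√2/3)² (D = ((4/3 - √(6 + 2)/3) + 12)² = ((4/3 - 2*√2/3) + 12)² = (40/3 - 2*√2/3)² ≈ 153.53)
(-75 + D)*(-94) = (-75 + (536/3 - 160*√2/9))*(-94) = (311/3 - 160*√2/9)*(-94) = -29234/3 + 15040*√2/9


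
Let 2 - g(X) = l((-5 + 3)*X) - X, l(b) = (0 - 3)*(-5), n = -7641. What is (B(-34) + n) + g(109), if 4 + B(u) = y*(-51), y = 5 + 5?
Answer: -8059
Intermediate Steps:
y = 10
l(b) = 15 (l(b) = -3*(-5) = 15)
g(X) = -13 + X (g(X) = 2 - (15 - X) = 2 + (-15 + X) = -13 + X)
B(u) = -514 (B(u) = -4 + 10*(-51) = -4 - 510 = -514)
(B(-34) + n) + g(109) = (-514 - 7641) + (-13 + 109) = -8155 + 96 = -8059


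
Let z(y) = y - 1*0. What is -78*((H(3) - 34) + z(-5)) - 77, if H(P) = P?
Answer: 2731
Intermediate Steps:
z(y) = y (z(y) = y + 0 = y)
-78*((H(3) - 34) + z(-5)) - 77 = -78*((3 - 34) - 5) - 77 = -78*(-31 - 5) - 77 = -78*(-36) - 77 = 2808 - 77 = 2731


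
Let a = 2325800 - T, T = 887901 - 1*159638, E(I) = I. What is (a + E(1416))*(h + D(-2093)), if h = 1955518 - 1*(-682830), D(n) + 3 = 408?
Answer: 4219242025609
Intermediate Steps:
D(n) = 405 (D(n) = -3 + 408 = 405)
h = 2638348 (h = 1955518 + 682830 = 2638348)
T = 728263 (T = 887901 - 159638 = 728263)
a = 1597537 (a = 2325800 - 1*728263 = 2325800 - 728263 = 1597537)
(a + E(1416))*(h + D(-2093)) = (1597537 + 1416)*(2638348 + 405) = 1598953*2638753 = 4219242025609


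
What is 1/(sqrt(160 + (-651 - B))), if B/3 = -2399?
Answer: sqrt(6706)/6706 ≈ 0.012211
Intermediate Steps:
B = -7197 (B = 3*(-2399) = -7197)
1/(sqrt(160 + (-651 - B))) = 1/(sqrt(160 + (-651 - 1*(-7197)))) = 1/(sqrt(160 + (-651 + 7197))) = 1/(sqrt(160 + 6546)) = 1/(sqrt(6706)) = sqrt(6706)/6706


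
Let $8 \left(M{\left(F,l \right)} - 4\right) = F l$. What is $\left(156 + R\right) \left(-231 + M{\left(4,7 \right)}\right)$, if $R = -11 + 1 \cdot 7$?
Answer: $-33972$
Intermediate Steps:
$M{\left(F,l \right)} = 4 + \frac{F l}{8}$
$R = -4$ ($R = -11 + 7 = -4$)
$\left(156 + R\right) \left(-231 + M{\left(4,7 \right)}\right) = \left(156 - 4\right) \left(-231 + \left(4 + \frac{1}{8} \cdot 4 \cdot 7\right)\right) = 152 \left(-231 + \left(4 + \frac{7}{2}\right)\right) = 152 \left(-231 + \frac{15}{2}\right) = 152 \left(- \frac{447}{2}\right) = -33972$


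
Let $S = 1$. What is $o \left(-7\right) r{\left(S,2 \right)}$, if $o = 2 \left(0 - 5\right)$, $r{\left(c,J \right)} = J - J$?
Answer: $0$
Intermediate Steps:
$r{\left(c,J \right)} = 0$
$o = -10$ ($o = 2 \left(-5\right) = -10$)
$o \left(-7\right) r{\left(S,2 \right)} = \left(-10\right) \left(-7\right) 0 = 70 \cdot 0 = 0$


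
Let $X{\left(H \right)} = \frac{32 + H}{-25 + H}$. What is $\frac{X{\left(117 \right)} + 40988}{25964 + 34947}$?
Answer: $\frac{3771045}{5603812} \approx 0.67294$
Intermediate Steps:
$X{\left(H \right)} = \frac{32 + H}{-25 + H}$
$\frac{X{\left(117 \right)} + 40988}{25964 + 34947} = \frac{\frac{32 + 117}{-25 + 117} + 40988}{25964 + 34947} = \frac{\frac{1}{92} \cdot 149 + 40988}{60911} = \left(\frac{1}{92} \cdot 149 + 40988\right) \frac{1}{60911} = \left(\frac{149}{92} + 40988\right) \frac{1}{60911} = \frac{3771045}{92} \cdot \frac{1}{60911} = \frac{3771045}{5603812}$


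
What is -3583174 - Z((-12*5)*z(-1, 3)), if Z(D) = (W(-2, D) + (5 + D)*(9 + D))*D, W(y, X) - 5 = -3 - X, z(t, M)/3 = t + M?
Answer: 41404946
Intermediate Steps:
z(t, M) = 3*M + 3*t (z(t, M) = 3*(t + M) = 3*(M + t) = 3*M + 3*t)
W(y, X) = 2 - X (W(y, X) = 5 + (-3 - X) = 2 - X)
Z(D) = D*(2 - D + (5 + D)*(9 + D)) (Z(D) = ((2 - D) + (5 + D)*(9 + D))*D = (2 - D + (5 + D)*(9 + D))*D = D*(2 - D + (5 + D)*(9 + D)))
-3583174 - Z((-12*5)*z(-1, 3)) = -3583174 - (-12*5)*(3*3 + 3*(-1))*(47 + ((-12*5)*(3*3 + 3*(-1)))² + 13*((-12*5)*(3*3 + 3*(-1)))) = -3583174 - (-60*(9 - 3))*(47 + (-60*(9 - 3))² + 13*(-60*(9 - 3))) = -3583174 - (-60*6)*(47 + (-60*6)² + 13*(-60*6)) = -3583174 - (-360)*(47 + (-360)² + 13*(-360)) = -3583174 - (-360)*(47 + 129600 - 4680) = -3583174 - (-360)*124967 = -3583174 - 1*(-44988120) = -3583174 + 44988120 = 41404946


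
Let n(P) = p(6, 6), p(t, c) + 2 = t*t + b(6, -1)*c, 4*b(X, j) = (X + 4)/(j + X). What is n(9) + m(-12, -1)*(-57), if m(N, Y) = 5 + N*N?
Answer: -8456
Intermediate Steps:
b(X, j) = (4 + X)/(4*(X + j)) (b(X, j) = ((X + 4)/(j + X))/4 = ((4 + X)/(X + j))/4 = (4 + X)/(4*(X + j)))
m(N, Y) = 5 + N**2
p(t, c) = -2 + t**2 + c/2 (p(t, c) = -2 + (t*t + ((1 + (1/4)*6)/(6 - 1))*c) = -2 + (t**2 + ((1 + 3/2)/5)*c) = -2 + (t**2 + ((1/5)*(5/2))*c) = -2 + (t**2 + c/2) = -2 + t**2 + c/2)
n(P) = 37 (n(P) = -2 + 6**2 + (1/2)*6 = -2 + 36 + 3 = 37)
n(9) + m(-12, -1)*(-57) = 37 + (5 + (-12)**2)*(-57) = 37 + (5 + 144)*(-57) = 37 + 149*(-57) = 37 - 8493 = -8456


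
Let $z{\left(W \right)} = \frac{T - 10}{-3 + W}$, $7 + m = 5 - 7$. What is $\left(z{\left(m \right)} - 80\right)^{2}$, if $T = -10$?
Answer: $\frac{55225}{9} \approx 6136.1$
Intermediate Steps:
$m = -9$ ($m = -7 + \left(5 - 7\right) = -7 - 2 = -9$)
$z{\left(W \right)} = - \frac{20}{-3 + W}$ ($z{\left(W \right)} = \frac{-10 - 10}{-3 + W} = - \frac{20}{-3 + W}$)
$\left(z{\left(m \right)} - 80\right)^{2} = \left(- \frac{20}{-3 - 9} - 80\right)^{2} = \left(- \frac{20}{-12} - 80\right)^{2} = \left(\left(-20\right) \left(- \frac{1}{12}\right) - 80\right)^{2} = \left(\frac{5}{3} - 80\right)^{2} = \left(- \frac{235}{3}\right)^{2} = \frac{55225}{9}$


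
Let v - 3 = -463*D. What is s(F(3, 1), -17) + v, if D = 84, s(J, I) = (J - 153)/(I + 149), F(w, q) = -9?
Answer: -855585/22 ≈ -38890.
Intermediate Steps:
s(J, I) = (-153 + J)/(149 + I)
v = -38889 (v = 3 - 463*84 = 3 - 38892 = -38889)
s(F(3, 1), -17) + v = (-153 - 9)/(149 - 17) - 38889 = -162/132 - 38889 = (1/132)*(-162) - 38889 = -27/22 - 38889 = -855585/22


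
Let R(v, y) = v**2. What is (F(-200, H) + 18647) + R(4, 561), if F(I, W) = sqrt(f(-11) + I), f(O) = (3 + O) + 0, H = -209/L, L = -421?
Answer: 18663 + 4*I*sqrt(13) ≈ 18663.0 + 14.422*I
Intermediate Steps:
H = 209/421 (H = -209/(-421) = -209*(-1/421) = 209/421 ≈ 0.49644)
f(O) = 3 + O
F(I, W) = sqrt(-8 + I) (F(I, W) = sqrt((3 - 11) + I) = sqrt(-8 + I))
(F(-200, H) + 18647) + R(4, 561) = (sqrt(-8 - 200) + 18647) + 4**2 = (sqrt(-208) + 18647) + 16 = (4*I*sqrt(13) + 18647) + 16 = (18647 + 4*I*sqrt(13)) + 16 = 18663 + 4*I*sqrt(13)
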